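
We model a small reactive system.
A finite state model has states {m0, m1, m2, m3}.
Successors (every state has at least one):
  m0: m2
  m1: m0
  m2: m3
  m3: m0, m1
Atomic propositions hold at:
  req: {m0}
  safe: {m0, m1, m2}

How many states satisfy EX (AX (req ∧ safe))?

1

Sat(req ∧ safe) = {m0}
Sat(AX (req ∧ safe)) = {s : every successor in {m0}} = {m1}
Sat(EX (AX (req ∧ safe))) = {s : some successor in {m1}} = {m3}
|Sat(EX (AX (req ∧ safe)))| = |{m3}| = 1.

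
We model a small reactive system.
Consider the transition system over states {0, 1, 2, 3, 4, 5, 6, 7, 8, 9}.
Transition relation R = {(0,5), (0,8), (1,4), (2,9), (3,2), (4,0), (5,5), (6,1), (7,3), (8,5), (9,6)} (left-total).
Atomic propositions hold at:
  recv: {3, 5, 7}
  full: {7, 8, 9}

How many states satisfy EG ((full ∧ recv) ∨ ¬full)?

Sat(full ∧ recv) = {7}
Sat(¬full) = {0, 1, 2, 3, 4, 5, 6}
Sat((full ∧ recv) ∨ ¬full) = {0, 1, 2, 3, 4, 5, 6, 7}
EG ((full ∧ recv) ∨ ¬full): greatest fixpoint, start Z0 = {0, 1, 2, 3, 4, 5, 6, 7}, keep only states in Sat with some successor in Z. Z1 = {0, 1, 3, 4, 5, 6, 7}; Z2 = {0, 1, 4, 5, 6, 7}; Z3 = {0, 1, 4, 5, 6}; fixed.
Sat(EG ((full ∧ recv) ∨ ¬full)) = {0, 1, 4, 5, 6}
|Sat(EG ((full ∧ recv) ∨ ¬full))| = |{0, 1, 4, 5, 6}| = 5.

5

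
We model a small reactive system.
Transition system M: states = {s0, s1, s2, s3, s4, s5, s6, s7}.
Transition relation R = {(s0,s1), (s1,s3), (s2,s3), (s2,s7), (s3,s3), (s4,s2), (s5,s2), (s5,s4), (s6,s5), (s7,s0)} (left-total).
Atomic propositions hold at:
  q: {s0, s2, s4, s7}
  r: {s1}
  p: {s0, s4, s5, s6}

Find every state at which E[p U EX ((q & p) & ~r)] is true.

Sat(q & p) = {s0, s4}
Sat(~r) = {s0, s2, s3, s4, s5, s6, s7}
Sat((q & p) & ~r) = {s0, s4}
Sat(EX ((q & p) & ~r)) = {s : some successor in {s0, s4}} = {s5, s7}
E[p U EX ((q & p) & ~r)]: least fixpoint, start Z0 = Sat(EX ((q & p) & ~r)) = {s5, s7}, add states in Sat(p) with some successor in Z. Z1 = {s5, s6, s7}; fixed.
Sat(E[p U EX ((q & p) & ~r)]) = {s5, s6, s7}

{s5, s6, s7}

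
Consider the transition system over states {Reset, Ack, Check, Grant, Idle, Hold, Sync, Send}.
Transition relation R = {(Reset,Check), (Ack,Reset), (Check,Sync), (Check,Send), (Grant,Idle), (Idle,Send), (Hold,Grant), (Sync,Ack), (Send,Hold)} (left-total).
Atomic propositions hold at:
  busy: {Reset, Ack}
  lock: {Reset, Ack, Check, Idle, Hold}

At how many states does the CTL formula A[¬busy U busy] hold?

3

Sat(¬busy) = {Check, Grant, Idle, Hold, Sync, Send}
A[¬busy U busy]: least fixpoint, start Z0 = Sat(busy) = {Reset, Ack}, add states in Sat(¬busy) with every successor in Z. Z1 = {Reset, Ack, Sync}; fixed.
Sat(A[¬busy U busy]) = {Reset, Ack, Sync}
|Sat(A[¬busy U busy])| = |{Reset, Ack, Sync}| = 3.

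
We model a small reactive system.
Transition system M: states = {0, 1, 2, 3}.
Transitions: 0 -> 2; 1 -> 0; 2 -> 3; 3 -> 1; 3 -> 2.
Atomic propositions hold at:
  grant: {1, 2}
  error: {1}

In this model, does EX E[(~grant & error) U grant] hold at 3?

Sat(~grant) = {0, 3}
Sat(~grant & error) = ∅
E[(~grant & error) U grant]: least fixpoint, start Z0 = Sat(grant) = {1, 2}, add states in Sat(~grant & error) with some successor in Z. Already a fixed point.
Sat(E[(~grant & error) U grant]) = {1, 2}
Sat(EX E[(~grant & error) U grant]) = {s : some successor in {1, 2}} = {0, 3}
3 ∈ Sat(EX E[(~grant & error) U grant]) = {0, 3}, so the formula holds at 3.

Yes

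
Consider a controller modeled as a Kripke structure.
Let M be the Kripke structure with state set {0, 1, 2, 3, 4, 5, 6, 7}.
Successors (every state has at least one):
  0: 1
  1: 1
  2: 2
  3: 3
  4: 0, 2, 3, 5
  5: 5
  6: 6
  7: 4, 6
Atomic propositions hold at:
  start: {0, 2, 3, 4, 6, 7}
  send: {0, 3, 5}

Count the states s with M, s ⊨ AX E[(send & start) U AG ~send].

4

Sat(send & start) = {0, 3}
Sat(~send) = {1, 2, 4, 6, 7}
AG ~send: greatest fixpoint, start Z0 = {1, 2, 4, 6, 7}, keep only states in Sat with every successor in Z. Z1 = {1, 2, 6, 7}; Z2 = {1, 2, 6}; fixed.
Sat(AG ~send) = {1, 2, 6}
E[(send & start) U AG ~send]: least fixpoint, start Z0 = Sat(AG ~send) = {1, 2, 6}, add states in Sat(send & start) with some successor in Z. Z1 = {0, 1, 2, 6}; fixed.
Sat(E[(send & start) U AG ~send]) = {0, 1, 2, 6}
Sat(AX E[(send & start) U AG ~send]) = {s : every successor in {0, 1, 2, 6}} = {0, 1, 2, 6}
|Sat(AX E[(send & start) U AG ~send])| = |{0, 1, 2, 6}| = 4.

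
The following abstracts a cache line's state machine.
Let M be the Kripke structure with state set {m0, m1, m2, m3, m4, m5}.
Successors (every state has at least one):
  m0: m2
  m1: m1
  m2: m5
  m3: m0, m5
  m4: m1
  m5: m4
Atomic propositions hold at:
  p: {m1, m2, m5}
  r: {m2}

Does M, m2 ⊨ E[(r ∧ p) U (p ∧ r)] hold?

Yes

Sat(r ∧ p) = {m2}
Sat(p ∧ r) = {m2}
E[(r ∧ p) U (p ∧ r)]: least fixpoint, start Z0 = Sat((p ∧ r)) = {m2}, add states in Sat(r ∧ p) with some successor in Z. Already a fixed point.
Sat(E[(r ∧ p) U (p ∧ r)]) = {m2}
m2 ∈ Sat(E[(r ∧ p) U (p ∧ r)]) = {m2}, so the formula holds at m2.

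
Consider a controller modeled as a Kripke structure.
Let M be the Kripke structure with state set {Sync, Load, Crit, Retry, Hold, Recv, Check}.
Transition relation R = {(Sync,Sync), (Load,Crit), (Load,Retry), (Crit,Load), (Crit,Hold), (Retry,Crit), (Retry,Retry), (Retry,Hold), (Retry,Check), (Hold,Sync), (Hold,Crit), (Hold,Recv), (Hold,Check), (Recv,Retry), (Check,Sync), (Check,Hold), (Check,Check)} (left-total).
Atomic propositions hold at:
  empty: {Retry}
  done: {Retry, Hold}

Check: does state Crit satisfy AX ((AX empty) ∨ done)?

Sat(AX empty) = {s : every successor in {Retry}} = {Recv}
Sat((AX empty) ∨ done) = {Retry, Hold, Recv}
Sat(AX ((AX empty) ∨ done)) = {s : every successor in {Retry, Hold, Recv}} = {Recv}
Crit ∉ Sat(AX ((AX empty) ∨ done)) = {Recv}, so the formula does not hold at Crit.

No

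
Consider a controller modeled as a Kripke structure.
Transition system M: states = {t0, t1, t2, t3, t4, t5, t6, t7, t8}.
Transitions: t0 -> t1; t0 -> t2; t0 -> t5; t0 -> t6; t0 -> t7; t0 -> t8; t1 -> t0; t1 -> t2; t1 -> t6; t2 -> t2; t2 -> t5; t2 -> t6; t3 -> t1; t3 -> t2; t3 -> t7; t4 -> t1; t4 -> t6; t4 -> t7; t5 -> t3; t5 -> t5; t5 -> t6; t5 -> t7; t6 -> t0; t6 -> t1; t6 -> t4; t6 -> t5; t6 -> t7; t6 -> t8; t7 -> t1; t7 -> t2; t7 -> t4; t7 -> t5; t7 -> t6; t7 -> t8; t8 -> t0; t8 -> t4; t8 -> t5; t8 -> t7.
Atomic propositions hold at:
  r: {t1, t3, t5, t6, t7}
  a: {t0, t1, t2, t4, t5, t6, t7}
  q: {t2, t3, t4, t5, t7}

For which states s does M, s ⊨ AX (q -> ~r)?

Sat(~r) = {t0, t2, t4, t8}
Sat(q -> ~r) = {t0, t1, t2, t4, t6, t8}
Sat(AX (q -> ~r)) = {s : every successor in {t0, t1, t2, t4, t6, t8}} = {t1}

{t1}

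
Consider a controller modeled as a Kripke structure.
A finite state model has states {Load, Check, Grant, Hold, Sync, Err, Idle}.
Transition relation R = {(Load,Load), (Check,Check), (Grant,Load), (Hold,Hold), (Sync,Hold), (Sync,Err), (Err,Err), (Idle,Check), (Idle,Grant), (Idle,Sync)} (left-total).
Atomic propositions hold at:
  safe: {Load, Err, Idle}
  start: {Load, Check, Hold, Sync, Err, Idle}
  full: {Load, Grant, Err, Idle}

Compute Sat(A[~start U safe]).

Sat(~start) = {Grant}
A[~start U safe]: least fixpoint, start Z0 = Sat(safe) = {Load, Err, Idle}, add states in Sat(~start) with every successor in Z. Z1 = {Load, Grant, Err, Idle}; fixed.
Sat(A[~start U safe]) = {Load, Grant, Err, Idle}

{Load, Grant, Err, Idle}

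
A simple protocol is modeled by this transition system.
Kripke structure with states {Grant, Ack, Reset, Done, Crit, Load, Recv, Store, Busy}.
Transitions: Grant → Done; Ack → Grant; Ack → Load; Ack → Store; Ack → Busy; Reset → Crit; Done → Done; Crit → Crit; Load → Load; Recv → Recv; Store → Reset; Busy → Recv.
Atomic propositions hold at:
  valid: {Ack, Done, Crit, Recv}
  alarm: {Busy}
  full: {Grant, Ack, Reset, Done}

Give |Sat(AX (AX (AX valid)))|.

Sat(AX valid) = {s : every successor in {Ack, Done, Crit, Recv}} = {Grant, Reset, Done, Crit, Recv, Busy}
Sat(AX (AX valid)) = {s : every successor in {Grant, Reset, Done, Crit, Recv, Busy}} = {Grant, Reset, Done, Crit, Recv, Store, Busy}
Sat(AX (AX (AX valid))) = {s : every successor in {Grant, Reset, Done, Crit, Recv, Store, Busy}} = {Grant, Reset, Done, Crit, Recv, Store, Busy}
|Sat(AX (AX (AX valid)))| = |{Grant, Reset, Done, Crit, Recv, Store, Busy}| = 7.

7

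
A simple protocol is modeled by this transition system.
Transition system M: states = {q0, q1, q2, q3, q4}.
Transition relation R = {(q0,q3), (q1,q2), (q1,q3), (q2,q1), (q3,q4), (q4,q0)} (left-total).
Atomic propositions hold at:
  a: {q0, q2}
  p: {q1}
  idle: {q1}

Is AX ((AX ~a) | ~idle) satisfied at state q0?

Yes

Sat(~a) = {q1, q3, q4}
Sat(AX ~a) = {s : every successor in {q1, q3, q4}} = {q0, q2, q3}
Sat(~idle) = {q0, q2, q3, q4}
Sat((AX ~a) | ~idle) = {q0, q2, q3, q4}
Sat(AX ((AX ~a) | ~idle)) = {s : every successor in {q0, q2, q3, q4}} = {q0, q1, q3, q4}
q0 ∈ Sat(AX ((AX ~a) | ~idle)) = {q0, q1, q3, q4}, so the formula holds at q0.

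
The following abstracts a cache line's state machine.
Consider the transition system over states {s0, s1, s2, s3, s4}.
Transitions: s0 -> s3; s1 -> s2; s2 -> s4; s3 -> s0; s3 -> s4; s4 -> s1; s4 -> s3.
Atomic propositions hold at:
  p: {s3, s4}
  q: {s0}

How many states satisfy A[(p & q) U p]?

Sat(p & q) = ∅
A[(p & q) U p]: least fixpoint, start Z0 = Sat(p) = {s3, s4}, add states in Sat(p & q) with every successor in Z. Already a fixed point.
Sat(A[(p & q) U p]) = {s3, s4}
|Sat(A[(p & q) U p])| = |{s3, s4}| = 2.

2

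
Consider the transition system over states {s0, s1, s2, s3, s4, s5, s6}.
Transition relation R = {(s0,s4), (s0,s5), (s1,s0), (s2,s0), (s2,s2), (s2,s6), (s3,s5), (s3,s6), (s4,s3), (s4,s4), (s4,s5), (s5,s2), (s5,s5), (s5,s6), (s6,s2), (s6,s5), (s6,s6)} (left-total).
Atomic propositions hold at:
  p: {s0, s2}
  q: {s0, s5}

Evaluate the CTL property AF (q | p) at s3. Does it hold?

No

Sat(q | p) = {s0, s2, s5}
AF (q | p): least fixpoint, start Z0 = {s0, s2, s5}, add states with every successor in Z. Z1 = {s0, s1, s2, s5}; fixed.
Sat(AF (q | p)) = {s0, s1, s2, s5}
s3 ∉ Sat(AF (q | p)) = {s0, s1, s2, s5}, so the formula does not hold at s3.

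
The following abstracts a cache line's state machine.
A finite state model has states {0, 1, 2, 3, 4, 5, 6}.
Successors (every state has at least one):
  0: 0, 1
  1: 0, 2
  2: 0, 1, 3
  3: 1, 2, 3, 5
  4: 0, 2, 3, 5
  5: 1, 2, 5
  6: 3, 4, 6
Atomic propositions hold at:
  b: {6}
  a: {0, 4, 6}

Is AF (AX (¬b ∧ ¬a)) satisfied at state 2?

No

Sat(¬b) = {0, 1, 2, 3, 4, 5}
Sat(¬a) = {1, 2, 3, 5}
Sat(¬b ∧ ¬a) = {1, 2, 3, 5}
Sat(AX (¬b ∧ ¬a)) = {s : every successor in {1, 2, 3, 5}} = {3, 5}
AF (AX (¬b ∧ ¬a)): least fixpoint, start Z0 = {3, 5}, add states with every successor in Z. Already a fixed point.
Sat(AF (AX (¬b ∧ ¬a))) = {3, 5}
2 ∉ Sat(AF (AX (¬b ∧ ¬a))) = {3, 5}, so the formula does not hold at 2.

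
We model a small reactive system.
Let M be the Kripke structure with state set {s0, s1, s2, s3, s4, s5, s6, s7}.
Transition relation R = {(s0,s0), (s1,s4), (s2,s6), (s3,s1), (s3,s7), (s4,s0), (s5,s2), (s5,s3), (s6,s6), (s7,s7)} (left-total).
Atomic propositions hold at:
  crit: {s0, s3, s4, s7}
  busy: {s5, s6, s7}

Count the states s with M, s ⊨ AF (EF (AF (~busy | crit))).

Sat(~busy) = {s0, s1, s2, s3, s4}
Sat(~busy | crit) = {s0, s1, s2, s3, s4, s7}
AF (~busy | crit): least fixpoint, start Z0 = {s0, s1, s2, s3, s4, s7}, add states with every successor in Z. Z1 = {s0, s1, s2, s3, s4, s5, s7}; fixed.
Sat(AF (~busy | crit)) = {s0, s1, s2, s3, s4, s5, s7}
EF (AF (~busy | crit)): least fixpoint, start Z0 = {s0, s1, s2, s3, s4, s5, s7}, add states with some successor in Z. Already a fixed point.
Sat(EF (AF (~busy | crit))) = {s0, s1, s2, s3, s4, s5, s7}
AF (EF (AF (~busy | crit))): least fixpoint, start Z0 = {s0, s1, s2, s3, s4, s5, s7}, add states with every successor in Z. Already a fixed point.
Sat(AF (EF (AF (~busy | crit)))) = {s0, s1, s2, s3, s4, s5, s7}
|Sat(AF (EF (AF (~busy | crit))))| = |{s0, s1, s2, s3, s4, s5, s7}| = 7.

7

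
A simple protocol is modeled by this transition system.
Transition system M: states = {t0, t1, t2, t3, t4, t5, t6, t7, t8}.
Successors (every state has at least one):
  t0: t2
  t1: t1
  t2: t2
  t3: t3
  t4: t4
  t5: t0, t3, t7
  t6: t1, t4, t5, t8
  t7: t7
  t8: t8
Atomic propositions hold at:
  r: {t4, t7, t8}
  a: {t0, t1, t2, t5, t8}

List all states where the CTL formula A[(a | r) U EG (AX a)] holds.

{t0, t1, t2, t8}

Sat(a | r) = {t0, t1, t2, t4, t5, t7, t8}
Sat(AX a) = {s : every successor in {t0, t1, t2, t5, t8}} = {t0, t1, t2, t8}
EG (AX a): greatest fixpoint, start Z0 = {t0, t1, t2, t8}, keep only states in Sat with some successor in Z. Already a fixed point.
Sat(EG (AX a)) = {t0, t1, t2, t8}
A[(a | r) U EG (AX a)]: least fixpoint, start Z0 = Sat(EG (AX a)) = {t0, t1, t2, t8}, add states in Sat(a | r) with every successor in Z. Already a fixed point.
Sat(A[(a | r) U EG (AX a)]) = {t0, t1, t2, t8}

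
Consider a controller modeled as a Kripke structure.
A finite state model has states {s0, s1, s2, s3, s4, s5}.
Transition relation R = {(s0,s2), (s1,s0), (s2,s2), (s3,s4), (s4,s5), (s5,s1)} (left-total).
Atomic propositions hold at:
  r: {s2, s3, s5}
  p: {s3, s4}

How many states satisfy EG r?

EG r: greatest fixpoint, start Z0 = {s2, s3, s5}, keep only states in Sat with some successor in Z. Z1 = {s2}; fixed.
Sat(EG r) = {s2}
|Sat(EG r)| = |{s2}| = 1.

1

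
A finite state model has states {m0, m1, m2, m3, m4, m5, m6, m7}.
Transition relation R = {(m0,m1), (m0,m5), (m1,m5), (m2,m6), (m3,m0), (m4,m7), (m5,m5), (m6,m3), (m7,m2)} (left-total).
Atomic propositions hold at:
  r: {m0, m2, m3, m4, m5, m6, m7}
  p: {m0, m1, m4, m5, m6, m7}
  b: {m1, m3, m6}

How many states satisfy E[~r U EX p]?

Sat(~r) = {m1}
Sat(EX p) = {s : some successor in {m0, m1, m4, m5, m6, m7}} = {m0, m1, m2, m3, m4, m5}
E[~r U EX p]: least fixpoint, start Z0 = Sat(EX p) = {m0, m1, m2, m3, m4, m5}, add states in Sat(~r) with some successor in Z. Already a fixed point.
Sat(E[~r U EX p]) = {m0, m1, m2, m3, m4, m5}
|Sat(E[~r U EX p])| = |{m0, m1, m2, m3, m4, m5}| = 6.

6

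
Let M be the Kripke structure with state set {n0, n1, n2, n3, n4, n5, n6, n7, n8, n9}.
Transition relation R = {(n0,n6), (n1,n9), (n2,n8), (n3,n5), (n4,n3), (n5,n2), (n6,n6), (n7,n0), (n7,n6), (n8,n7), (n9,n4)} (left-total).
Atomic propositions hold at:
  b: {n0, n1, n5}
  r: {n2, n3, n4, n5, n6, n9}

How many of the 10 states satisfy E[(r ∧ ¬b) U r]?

Sat(¬b) = {n2, n3, n4, n6, n7, n8, n9}
Sat(r ∧ ¬b) = {n2, n3, n4, n6, n9}
E[(r ∧ ¬b) U r]: least fixpoint, start Z0 = Sat(r) = {n2, n3, n4, n5, n6, n9}, add states in Sat(r ∧ ¬b) with some successor in Z. Already a fixed point.
Sat(E[(r ∧ ¬b) U r]) = {n2, n3, n4, n5, n6, n9}
|Sat(E[(r ∧ ¬b) U r])| = |{n2, n3, n4, n5, n6, n9}| = 6.

6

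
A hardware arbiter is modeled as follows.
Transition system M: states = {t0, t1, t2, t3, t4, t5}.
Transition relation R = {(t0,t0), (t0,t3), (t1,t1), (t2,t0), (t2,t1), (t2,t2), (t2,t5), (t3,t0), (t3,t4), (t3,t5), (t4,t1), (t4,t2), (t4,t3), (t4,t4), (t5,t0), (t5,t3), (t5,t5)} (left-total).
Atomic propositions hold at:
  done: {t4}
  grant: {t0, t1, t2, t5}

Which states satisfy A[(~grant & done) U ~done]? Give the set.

{t0, t1, t2, t3, t5}

Sat(~grant) = {t3, t4}
Sat(~grant & done) = {t4}
Sat(~done) = {t0, t1, t2, t3, t5}
A[(~grant & done) U ~done]: least fixpoint, start Z0 = Sat(~done) = {t0, t1, t2, t3, t5}, add states in Sat(~grant & done) with every successor in Z. Already a fixed point.
Sat(A[(~grant & done) U ~done]) = {t0, t1, t2, t3, t5}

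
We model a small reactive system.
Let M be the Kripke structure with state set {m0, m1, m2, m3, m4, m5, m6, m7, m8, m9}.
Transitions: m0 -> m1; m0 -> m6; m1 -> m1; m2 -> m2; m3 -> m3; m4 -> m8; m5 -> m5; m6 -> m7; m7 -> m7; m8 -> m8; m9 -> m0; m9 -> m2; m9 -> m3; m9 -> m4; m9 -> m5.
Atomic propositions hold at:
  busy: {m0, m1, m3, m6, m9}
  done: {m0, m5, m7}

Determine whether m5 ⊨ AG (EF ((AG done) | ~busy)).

Yes

AG done: greatest fixpoint, start Z0 = {m0, m5, m7}, keep only states in Sat with every successor in Z. Z1 = {m5, m7}; fixed.
Sat(AG done) = {m5, m7}
Sat(~busy) = {m2, m4, m5, m7, m8}
Sat((AG done) | ~busy) = {m2, m4, m5, m7, m8}
EF ((AG done) | ~busy): least fixpoint, start Z0 = {m2, m4, m5, m7, m8}, add states with some successor in Z. Z1 = {m2, m4, m5, m6, m7, m8, m9}; Z2 = {m0, m2, m4, m5, m6, m7, m8, m9}; fixed.
Sat(EF ((AG done) | ~busy)) = {m0, m2, m4, m5, m6, m7, m8, m9}
AG (EF ((AG done) | ~busy)): greatest fixpoint, start Z0 = {m0, m2, m4, m5, m6, m7, m8, m9}, keep only states in Sat with every successor in Z. Z1 = {m2, m4, m5, m6, m7, m8}; fixed.
Sat(AG (EF ((AG done) | ~busy))) = {m2, m4, m5, m6, m7, m8}
m5 ∈ Sat(AG (EF ((AG done) | ~busy))) = {m2, m4, m5, m6, m7, m8}, so the formula holds at m5.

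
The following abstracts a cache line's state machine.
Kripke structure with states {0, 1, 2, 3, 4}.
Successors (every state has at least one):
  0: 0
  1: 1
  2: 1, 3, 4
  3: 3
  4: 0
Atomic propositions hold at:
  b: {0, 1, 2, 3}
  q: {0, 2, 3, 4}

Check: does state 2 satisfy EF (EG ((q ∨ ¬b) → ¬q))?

Yes

Sat(¬b) = {4}
Sat(q ∨ ¬b) = {0, 2, 3, 4}
Sat(¬q) = {1}
Sat((q ∨ ¬b) → ¬q) = {1}
EG ((q ∨ ¬b) → ¬q): greatest fixpoint, start Z0 = {1}, keep only states in Sat with some successor in Z. Already a fixed point.
Sat(EG ((q ∨ ¬b) → ¬q)) = {1}
EF (EG ((q ∨ ¬b) → ¬q)): least fixpoint, start Z0 = {1}, add states with some successor in Z. Z1 = {1, 2}; fixed.
Sat(EF (EG ((q ∨ ¬b) → ¬q))) = {1, 2}
2 ∈ Sat(EF (EG ((q ∨ ¬b) → ¬q))) = {1, 2}, so the formula holds at 2.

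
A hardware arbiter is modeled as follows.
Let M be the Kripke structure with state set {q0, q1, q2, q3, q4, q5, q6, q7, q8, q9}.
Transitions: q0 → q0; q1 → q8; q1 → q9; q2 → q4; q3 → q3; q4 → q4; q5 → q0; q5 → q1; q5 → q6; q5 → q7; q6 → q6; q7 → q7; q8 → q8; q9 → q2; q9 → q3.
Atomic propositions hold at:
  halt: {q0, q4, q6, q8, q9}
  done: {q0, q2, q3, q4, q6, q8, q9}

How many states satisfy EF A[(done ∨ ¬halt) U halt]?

Sat(¬halt) = {q1, q2, q3, q5, q7}
Sat(done ∨ ¬halt) = {q0, q1, q2, q3, q4, q5, q6, q7, q8, q9}
A[(done ∨ ¬halt) U halt]: least fixpoint, start Z0 = Sat(halt) = {q0, q4, q6, q8, q9}, add states in Sat(done ∨ ¬halt) with every successor in Z. Z1 = {q0, q1, q2, q4, q6, q8, q9}; fixed.
Sat(A[(done ∨ ¬halt) U halt]) = {q0, q1, q2, q4, q6, q8, q9}
EF A[(done ∨ ¬halt) U halt]: least fixpoint, start Z0 = {q0, q1, q2, q4, q6, q8, q9}, add states with some successor in Z. Z1 = {q0, q1, q2, q4, q5, q6, q8, q9}; fixed.
Sat(EF A[(done ∨ ¬halt) U halt]) = {q0, q1, q2, q4, q5, q6, q8, q9}
|Sat(EF A[(done ∨ ¬halt) U halt])| = |{q0, q1, q2, q4, q5, q6, q8, q9}| = 8.

8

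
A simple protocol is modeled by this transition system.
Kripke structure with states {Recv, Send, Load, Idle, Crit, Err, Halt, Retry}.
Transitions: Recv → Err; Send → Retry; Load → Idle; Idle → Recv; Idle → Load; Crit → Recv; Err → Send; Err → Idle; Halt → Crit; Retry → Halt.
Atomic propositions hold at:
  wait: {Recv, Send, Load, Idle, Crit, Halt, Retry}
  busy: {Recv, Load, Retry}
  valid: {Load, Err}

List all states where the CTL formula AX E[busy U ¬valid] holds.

Sat(¬valid) = {Recv, Send, Idle, Crit, Halt, Retry}
E[busy U ¬valid]: least fixpoint, start Z0 = Sat(¬valid) = {Recv, Send, Idle, Crit, Halt, Retry}, add states in Sat(busy) with some successor in Z. Z1 = {Recv, Send, Load, Idle, Crit, Halt, Retry}; fixed.
Sat(E[busy U ¬valid]) = {Recv, Send, Load, Idle, Crit, Halt, Retry}
Sat(AX E[busy U ¬valid]) = {s : every successor in {Recv, Send, Load, Idle, Crit, Halt, Retry}} = {Send, Load, Idle, Crit, Err, Halt, Retry}

{Send, Load, Idle, Crit, Err, Halt, Retry}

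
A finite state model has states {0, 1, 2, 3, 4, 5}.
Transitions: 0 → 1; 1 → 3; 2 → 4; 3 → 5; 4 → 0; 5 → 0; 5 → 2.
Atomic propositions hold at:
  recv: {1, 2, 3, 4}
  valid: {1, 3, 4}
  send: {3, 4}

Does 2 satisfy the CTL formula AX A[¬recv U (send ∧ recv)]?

Sat(¬recv) = {0, 5}
Sat(send ∧ recv) = {3, 4}
A[¬recv U (send ∧ recv)]: least fixpoint, start Z0 = Sat((send ∧ recv)) = {3, 4}, add states in Sat(¬recv) with every successor in Z. Already a fixed point.
Sat(A[¬recv U (send ∧ recv)]) = {3, 4}
Sat(AX A[¬recv U (send ∧ recv)]) = {s : every successor in {3, 4}} = {1, 2}
2 ∈ Sat(AX A[¬recv U (send ∧ recv)]) = {1, 2}, so the formula holds at 2.

Yes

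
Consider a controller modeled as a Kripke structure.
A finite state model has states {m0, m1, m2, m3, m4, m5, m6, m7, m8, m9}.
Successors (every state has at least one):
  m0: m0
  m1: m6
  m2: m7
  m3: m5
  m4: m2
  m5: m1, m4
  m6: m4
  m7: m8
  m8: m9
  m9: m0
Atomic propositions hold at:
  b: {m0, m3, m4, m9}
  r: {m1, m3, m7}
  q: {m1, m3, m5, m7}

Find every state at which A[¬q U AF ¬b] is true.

{m1, m2, m3, m4, m5, m6, m7, m8}

Sat(¬q) = {m0, m2, m4, m6, m8, m9}
Sat(¬b) = {m1, m2, m5, m6, m7, m8}
AF ¬b: least fixpoint, start Z0 = {m1, m2, m5, m6, m7, m8}, add states with every successor in Z. Z1 = {m1, m2, m3, m4, m5, m6, m7, m8}; fixed.
Sat(AF ¬b) = {m1, m2, m3, m4, m5, m6, m7, m8}
A[¬q U AF ¬b]: least fixpoint, start Z0 = Sat(AF ¬b) = {m1, m2, m3, m4, m5, m6, m7, m8}, add states in Sat(¬q) with every successor in Z. Already a fixed point.
Sat(A[¬q U AF ¬b]) = {m1, m2, m3, m4, m5, m6, m7, m8}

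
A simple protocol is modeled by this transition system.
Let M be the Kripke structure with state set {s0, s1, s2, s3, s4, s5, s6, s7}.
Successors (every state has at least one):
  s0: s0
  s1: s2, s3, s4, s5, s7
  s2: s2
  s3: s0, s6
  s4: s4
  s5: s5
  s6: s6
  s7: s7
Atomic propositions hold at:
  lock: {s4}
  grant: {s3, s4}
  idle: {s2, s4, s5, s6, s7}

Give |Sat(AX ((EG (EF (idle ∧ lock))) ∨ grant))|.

1

Sat(idle ∧ lock) = {s4}
EF (idle ∧ lock): least fixpoint, start Z0 = {s4}, add states with some successor in Z. Z1 = {s1, s4}; fixed.
Sat(EF (idle ∧ lock)) = {s1, s4}
EG (EF (idle ∧ lock)): greatest fixpoint, start Z0 = {s1, s4}, keep only states in Sat with some successor in Z. Already a fixed point.
Sat(EG (EF (idle ∧ lock))) = {s1, s4}
Sat((EG (EF (idle ∧ lock))) ∨ grant) = {s1, s3, s4}
Sat(AX ((EG (EF (idle ∧ lock))) ∨ grant)) = {s : every successor in {s1, s3, s4}} = {s4}
|Sat(AX ((EG (EF (idle ∧ lock))) ∨ grant))| = |{s4}| = 1.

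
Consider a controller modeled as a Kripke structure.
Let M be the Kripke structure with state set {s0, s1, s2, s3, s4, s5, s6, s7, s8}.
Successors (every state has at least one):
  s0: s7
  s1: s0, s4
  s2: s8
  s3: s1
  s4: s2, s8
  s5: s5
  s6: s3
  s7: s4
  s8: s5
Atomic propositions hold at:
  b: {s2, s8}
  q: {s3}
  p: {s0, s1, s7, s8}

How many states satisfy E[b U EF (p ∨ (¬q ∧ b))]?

Sat(¬q) = {s0, s1, s2, s4, s5, s6, s7, s8}
Sat(¬q ∧ b) = {s2, s8}
Sat(p ∨ (¬q ∧ b)) = {s0, s1, s2, s7, s8}
EF (p ∨ (¬q ∧ b)): least fixpoint, start Z0 = {s0, s1, s2, s7, s8}, add states with some successor in Z. Z1 = {s0, s1, s2, s3, s4, s7, s8}; Z2 = {s0, s1, s2, s3, s4, s6, s7, s8}; fixed.
Sat(EF (p ∨ (¬q ∧ b))) = {s0, s1, s2, s3, s4, s6, s7, s8}
E[b U EF (p ∨ (¬q ∧ b))]: least fixpoint, start Z0 = Sat(EF (p ∨ (¬q ∧ b))) = {s0, s1, s2, s3, s4, s6, s7, s8}, add states in Sat(b) with some successor in Z. Already a fixed point.
Sat(E[b U EF (p ∨ (¬q ∧ b))]) = {s0, s1, s2, s3, s4, s6, s7, s8}
|Sat(E[b U EF (p ∨ (¬q ∧ b))])| = |{s0, s1, s2, s3, s4, s6, s7, s8}| = 8.

8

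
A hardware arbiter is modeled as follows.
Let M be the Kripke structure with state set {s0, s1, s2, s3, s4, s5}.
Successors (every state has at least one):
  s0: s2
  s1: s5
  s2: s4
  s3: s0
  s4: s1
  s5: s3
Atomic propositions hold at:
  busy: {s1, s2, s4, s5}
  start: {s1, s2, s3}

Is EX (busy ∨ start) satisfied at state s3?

No

Sat(busy ∨ start) = {s1, s2, s3, s4, s5}
Sat(EX (busy ∨ start)) = {s : some successor in {s1, s2, s3, s4, s5}} = {s0, s1, s2, s4, s5}
s3 ∉ Sat(EX (busy ∨ start)) = {s0, s1, s2, s4, s5}, so the formula does not hold at s3.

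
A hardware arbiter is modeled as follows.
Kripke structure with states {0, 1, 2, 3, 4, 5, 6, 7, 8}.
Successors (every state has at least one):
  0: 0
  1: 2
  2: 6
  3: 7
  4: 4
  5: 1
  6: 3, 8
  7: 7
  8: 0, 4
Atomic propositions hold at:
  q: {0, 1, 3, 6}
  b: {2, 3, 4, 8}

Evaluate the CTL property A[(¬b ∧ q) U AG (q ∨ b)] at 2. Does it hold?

No

Sat(¬b) = {0, 1, 5, 6, 7}
Sat(¬b ∧ q) = {0, 1, 6}
Sat(q ∨ b) = {0, 1, 2, 3, 4, 6, 8}
AG (q ∨ b): greatest fixpoint, start Z0 = {0, 1, 2, 3, 4, 6, 8}, keep only states in Sat with every successor in Z. Z1 = {0, 1, 2, 4, 6, 8}; Z2 = {0, 1, 2, 4, 8}; Z3 = {0, 1, 4, 8}; Z4 = {0, 4, 8}; fixed.
Sat(AG (q ∨ b)) = {0, 4, 8}
A[(¬b ∧ q) U AG (q ∨ b)]: least fixpoint, start Z0 = Sat(AG (q ∨ b)) = {0, 4, 8}, add states in Sat(¬b ∧ q) with every successor in Z. Already a fixed point.
Sat(A[(¬b ∧ q) U AG (q ∨ b)]) = {0, 4, 8}
2 ∉ Sat(A[(¬b ∧ q) U AG (q ∨ b)]) = {0, 4, 8}, so the formula does not hold at 2.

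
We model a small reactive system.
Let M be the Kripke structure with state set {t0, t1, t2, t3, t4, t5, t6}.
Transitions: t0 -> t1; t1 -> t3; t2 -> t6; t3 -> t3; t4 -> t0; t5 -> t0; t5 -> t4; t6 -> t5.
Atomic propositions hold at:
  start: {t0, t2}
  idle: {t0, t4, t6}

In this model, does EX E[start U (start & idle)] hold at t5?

Yes

Sat(start & idle) = {t0}
E[start U (start & idle)]: least fixpoint, start Z0 = Sat((start & idle)) = {t0}, add states in Sat(start) with some successor in Z. Already a fixed point.
Sat(E[start U (start & idle)]) = {t0}
Sat(EX E[start U (start & idle)]) = {s : some successor in {t0}} = {t4, t5}
t5 ∈ Sat(EX E[start U (start & idle)]) = {t4, t5}, so the formula holds at t5.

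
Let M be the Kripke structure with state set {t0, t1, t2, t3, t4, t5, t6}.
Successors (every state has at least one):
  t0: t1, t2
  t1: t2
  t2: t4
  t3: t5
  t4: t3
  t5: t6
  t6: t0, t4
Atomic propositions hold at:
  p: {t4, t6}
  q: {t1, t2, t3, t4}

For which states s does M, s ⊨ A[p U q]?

{t1, t2, t3, t4}

A[p U q]: least fixpoint, start Z0 = Sat(q) = {t1, t2, t3, t4}, add states in Sat(p) with every successor in Z. Already a fixed point.
Sat(A[p U q]) = {t1, t2, t3, t4}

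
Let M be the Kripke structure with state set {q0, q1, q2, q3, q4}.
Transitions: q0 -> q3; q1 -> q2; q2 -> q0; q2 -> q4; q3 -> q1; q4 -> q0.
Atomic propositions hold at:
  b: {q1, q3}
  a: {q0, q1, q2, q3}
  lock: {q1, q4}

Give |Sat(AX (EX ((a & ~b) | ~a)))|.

Sat(~b) = {q0, q2, q4}
Sat(a & ~b) = {q0, q2}
Sat(~a) = {q4}
Sat((a & ~b) | ~a) = {q0, q2, q4}
Sat(EX ((a & ~b) | ~a)) = {s : some successor in {q0, q2, q4}} = {q1, q2, q4}
Sat(AX (EX ((a & ~b) | ~a))) = {s : every successor in {q1, q2, q4}} = {q1, q3}
|Sat(AX (EX ((a & ~b) | ~a)))| = |{q1, q3}| = 2.

2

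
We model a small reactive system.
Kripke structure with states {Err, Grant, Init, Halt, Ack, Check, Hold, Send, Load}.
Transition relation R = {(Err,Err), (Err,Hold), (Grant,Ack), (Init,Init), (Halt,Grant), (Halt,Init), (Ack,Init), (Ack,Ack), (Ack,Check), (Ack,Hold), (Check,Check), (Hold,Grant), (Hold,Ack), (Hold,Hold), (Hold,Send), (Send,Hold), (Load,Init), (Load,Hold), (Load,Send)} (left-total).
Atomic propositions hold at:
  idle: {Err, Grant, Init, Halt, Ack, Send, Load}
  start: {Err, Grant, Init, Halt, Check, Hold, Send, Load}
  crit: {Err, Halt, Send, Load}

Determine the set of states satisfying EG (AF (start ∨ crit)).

Sat(start ∨ crit) = {Err, Grant, Init, Halt, Check, Hold, Send, Load}
AF (start ∨ crit): least fixpoint, start Z0 = {Err, Grant, Init, Halt, Check, Hold, Send, Load}, add states with every successor in Z. Already a fixed point.
Sat(AF (start ∨ crit)) = {Err, Grant, Init, Halt, Check, Hold, Send, Load}
EG (AF (start ∨ crit)): greatest fixpoint, start Z0 = {Err, Grant, Init, Halt, Check, Hold, Send, Load}, keep only states in Sat with some successor in Z. Z1 = {Err, Init, Halt, Check, Hold, Send, Load}; fixed.
Sat(EG (AF (start ∨ crit))) = {Err, Init, Halt, Check, Hold, Send, Load}

{Err, Init, Halt, Check, Hold, Send, Load}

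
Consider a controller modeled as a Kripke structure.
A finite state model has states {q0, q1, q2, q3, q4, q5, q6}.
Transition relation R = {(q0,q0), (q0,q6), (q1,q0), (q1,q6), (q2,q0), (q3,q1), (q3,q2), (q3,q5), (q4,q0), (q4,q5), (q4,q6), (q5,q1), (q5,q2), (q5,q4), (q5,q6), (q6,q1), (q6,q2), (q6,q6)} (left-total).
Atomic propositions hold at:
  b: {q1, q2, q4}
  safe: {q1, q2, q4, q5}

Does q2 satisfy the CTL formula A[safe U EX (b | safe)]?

Sat(b | safe) = {q1, q2, q4, q5}
Sat(EX (b | safe)) = {s : some successor in {q1, q2, q4, q5}} = {q3, q4, q5, q6}
A[safe U EX (b | safe)]: least fixpoint, start Z0 = Sat(EX (b | safe)) = {q3, q4, q5, q6}, add states in Sat(safe) with every successor in Z. Already a fixed point.
Sat(A[safe U EX (b | safe)]) = {q3, q4, q5, q6}
q2 ∉ Sat(A[safe U EX (b | safe)]) = {q3, q4, q5, q6}, so the formula does not hold at q2.

No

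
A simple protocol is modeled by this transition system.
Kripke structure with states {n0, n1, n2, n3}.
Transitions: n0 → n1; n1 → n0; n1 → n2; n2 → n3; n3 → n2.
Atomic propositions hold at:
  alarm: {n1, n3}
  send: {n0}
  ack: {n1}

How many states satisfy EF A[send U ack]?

A[send U ack]: least fixpoint, start Z0 = Sat(ack) = {n1}, add states in Sat(send) with every successor in Z. Z1 = {n0, n1}; fixed.
Sat(A[send U ack]) = {n0, n1}
EF A[send U ack]: least fixpoint, start Z0 = {n0, n1}, add states with some successor in Z. Already a fixed point.
Sat(EF A[send U ack]) = {n0, n1}
|Sat(EF A[send U ack])| = |{n0, n1}| = 2.

2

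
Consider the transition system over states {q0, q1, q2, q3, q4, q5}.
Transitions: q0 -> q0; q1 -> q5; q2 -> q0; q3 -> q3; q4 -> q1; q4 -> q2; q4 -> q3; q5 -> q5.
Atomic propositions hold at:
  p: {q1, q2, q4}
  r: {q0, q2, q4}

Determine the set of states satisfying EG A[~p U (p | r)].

{q0, q2, q4}

Sat(~p) = {q0, q3, q5}
Sat(p | r) = {q0, q1, q2, q4}
A[~p U (p | r)]: least fixpoint, start Z0 = Sat((p | r)) = {q0, q1, q2, q4}, add states in Sat(~p) with every successor in Z. Already a fixed point.
Sat(A[~p U (p | r)]) = {q0, q1, q2, q4}
EG A[~p U (p | r)]: greatest fixpoint, start Z0 = {q0, q1, q2, q4}, keep only states in Sat with some successor in Z. Z1 = {q0, q2, q4}; fixed.
Sat(EG A[~p U (p | r)]) = {q0, q2, q4}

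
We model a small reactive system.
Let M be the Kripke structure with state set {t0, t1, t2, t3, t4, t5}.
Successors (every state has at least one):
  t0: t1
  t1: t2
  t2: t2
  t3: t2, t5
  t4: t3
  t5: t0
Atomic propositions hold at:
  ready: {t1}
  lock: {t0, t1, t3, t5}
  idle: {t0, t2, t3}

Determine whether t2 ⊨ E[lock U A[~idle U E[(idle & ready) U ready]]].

Sat(~idle) = {t1, t4, t5}
Sat(idle & ready) = ∅
E[(idle & ready) U ready]: least fixpoint, start Z0 = Sat(ready) = {t1}, add states in Sat(idle & ready) with some successor in Z. Already a fixed point.
Sat(E[(idle & ready) U ready]) = {t1}
A[~idle U E[(idle & ready) U ready]]: least fixpoint, start Z0 = Sat(E[(idle & ready) U ready]) = {t1}, add states in Sat(~idle) with every successor in Z. Already a fixed point.
Sat(A[~idle U E[(idle & ready) U ready]]) = {t1}
E[lock U A[~idle U E[(idle & ready) U ready]]]: least fixpoint, start Z0 = Sat(A[~idle U E[(idle & ready) U ready]]) = {t1}, add states in Sat(lock) with some successor in Z. Z1 = {t0, t1}; Z2 = {t0, t1, t5}; Z3 = {t0, t1, t3, t5}; fixed.
Sat(E[lock U A[~idle U E[(idle & ready) U ready]]]) = {t0, t1, t3, t5}
t2 ∉ Sat(E[lock U A[~idle U E[(idle & ready) U ready]]]) = {t0, t1, t3, t5}, so the formula does not hold at t2.

No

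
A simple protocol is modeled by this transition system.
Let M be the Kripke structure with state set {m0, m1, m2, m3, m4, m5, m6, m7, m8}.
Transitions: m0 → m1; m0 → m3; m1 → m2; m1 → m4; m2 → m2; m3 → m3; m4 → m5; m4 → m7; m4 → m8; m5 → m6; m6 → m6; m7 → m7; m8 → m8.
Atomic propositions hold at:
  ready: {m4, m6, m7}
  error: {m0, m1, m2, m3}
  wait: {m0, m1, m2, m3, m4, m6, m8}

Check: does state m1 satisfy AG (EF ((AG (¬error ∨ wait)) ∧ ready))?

No

Sat(¬error) = {m4, m5, m6, m7, m8}
Sat(¬error ∨ wait) = {m0, m1, m2, m3, m4, m5, m6, m7, m8}
AG (¬error ∨ wait): greatest fixpoint, start Z0 = {m0, m1, m2, m3, m4, m5, m6, m7, m8}, keep only states in Sat with every successor in Z. Already a fixed point.
Sat(AG (¬error ∨ wait)) = {m0, m1, m2, m3, m4, m5, m6, m7, m8}
Sat((AG (¬error ∨ wait)) ∧ ready) = {m4, m6, m7}
EF ((AG (¬error ∨ wait)) ∧ ready): least fixpoint, start Z0 = {m4, m6, m7}, add states with some successor in Z. Z1 = {m1, m4, m5, m6, m7}; Z2 = {m0, m1, m4, m5, m6, m7}; fixed.
Sat(EF ((AG (¬error ∨ wait)) ∧ ready)) = {m0, m1, m4, m5, m6, m7}
AG (EF ((AG (¬error ∨ wait)) ∧ ready)): greatest fixpoint, start Z0 = {m0, m1, m4, m5, m6, m7}, keep only states in Sat with every successor in Z. Z1 = {m5, m6, m7}; fixed.
Sat(AG (EF ((AG (¬error ∨ wait)) ∧ ready))) = {m5, m6, m7}
m1 ∉ Sat(AG (EF ((AG (¬error ∨ wait)) ∧ ready))) = {m5, m6, m7}, so the formula does not hold at m1.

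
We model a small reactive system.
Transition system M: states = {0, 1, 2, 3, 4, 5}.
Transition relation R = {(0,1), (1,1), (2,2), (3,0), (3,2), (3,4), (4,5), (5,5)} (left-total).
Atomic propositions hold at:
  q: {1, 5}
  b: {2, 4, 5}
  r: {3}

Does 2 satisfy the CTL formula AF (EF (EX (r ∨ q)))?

Sat(r ∨ q) = {1, 3, 5}
Sat(EX (r ∨ q)) = {s : some successor in {1, 3, 5}} = {0, 1, 4, 5}
EF (EX (r ∨ q)): least fixpoint, start Z0 = {0, 1, 4, 5}, add states with some successor in Z. Z1 = {0, 1, 3, 4, 5}; fixed.
Sat(EF (EX (r ∨ q))) = {0, 1, 3, 4, 5}
AF (EF (EX (r ∨ q))): least fixpoint, start Z0 = {0, 1, 3, 4, 5}, add states with every successor in Z. Already a fixed point.
Sat(AF (EF (EX (r ∨ q)))) = {0, 1, 3, 4, 5}
2 ∉ Sat(AF (EF (EX (r ∨ q)))) = {0, 1, 3, 4, 5}, so the formula does not hold at 2.

No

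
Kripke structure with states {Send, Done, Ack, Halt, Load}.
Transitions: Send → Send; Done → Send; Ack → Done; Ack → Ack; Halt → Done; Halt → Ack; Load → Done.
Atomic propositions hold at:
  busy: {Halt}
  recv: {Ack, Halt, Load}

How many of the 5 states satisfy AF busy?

AF busy: least fixpoint, start Z0 = {Halt}, add states with every successor in Z. Already a fixed point.
Sat(AF busy) = {Halt}
|Sat(AF busy)| = |{Halt}| = 1.

1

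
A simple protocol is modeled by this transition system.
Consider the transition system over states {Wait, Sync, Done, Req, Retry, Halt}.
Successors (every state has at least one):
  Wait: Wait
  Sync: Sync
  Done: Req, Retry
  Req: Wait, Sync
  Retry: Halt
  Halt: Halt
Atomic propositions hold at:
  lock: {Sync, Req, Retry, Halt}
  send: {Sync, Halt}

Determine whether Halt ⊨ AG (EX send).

Yes

Sat(EX send) = {s : some successor in {Sync, Halt}} = {Sync, Req, Retry, Halt}
AG (EX send): greatest fixpoint, start Z0 = {Sync, Req, Retry, Halt}, keep only states in Sat with every successor in Z. Z1 = {Sync, Retry, Halt}; fixed.
Sat(AG (EX send)) = {Sync, Retry, Halt}
Halt ∈ Sat(AG (EX send)) = {Sync, Retry, Halt}, so the formula holds at Halt.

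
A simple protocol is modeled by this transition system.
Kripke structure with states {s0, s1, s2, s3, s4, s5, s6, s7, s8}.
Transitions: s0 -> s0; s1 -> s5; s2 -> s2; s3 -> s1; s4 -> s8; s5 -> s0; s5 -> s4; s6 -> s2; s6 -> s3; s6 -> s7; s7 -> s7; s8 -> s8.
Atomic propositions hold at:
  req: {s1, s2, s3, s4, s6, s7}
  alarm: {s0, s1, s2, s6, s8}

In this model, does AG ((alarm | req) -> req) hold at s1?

Sat(alarm | req) = {s0, s1, s2, s3, s4, s6, s7, s8}
Sat((alarm | req) -> req) = {s1, s2, s3, s4, s5, s6, s7}
AG ((alarm | req) -> req): greatest fixpoint, start Z0 = {s1, s2, s3, s4, s5, s6, s7}, keep only states in Sat with every successor in Z. Z1 = {s1, s2, s3, s6, s7}; Z2 = {s2, s3, s6, s7}; Z3 = {s2, s6, s7}; Z4 = {s2, s7}; fixed.
Sat(AG ((alarm | req) -> req)) = {s2, s7}
s1 ∉ Sat(AG ((alarm | req) -> req)) = {s2, s7}, so the formula does not hold at s1.

No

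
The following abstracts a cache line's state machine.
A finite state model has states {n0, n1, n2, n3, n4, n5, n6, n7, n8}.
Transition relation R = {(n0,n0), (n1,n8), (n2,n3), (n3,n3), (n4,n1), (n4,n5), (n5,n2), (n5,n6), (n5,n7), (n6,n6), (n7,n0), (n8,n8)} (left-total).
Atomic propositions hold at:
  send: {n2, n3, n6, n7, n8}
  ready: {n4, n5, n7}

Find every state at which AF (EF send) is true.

{n1, n2, n3, n4, n5, n6, n7, n8}

EF send: least fixpoint, start Z0 = {n2, n3, n6, n7, n8}, add states with some successor in Z. Z1 = {n1, n2, n3, n5, n6, n7, n8}; Z2 = {n1, n2, n3, n4, n5, n6, n7, n8}; fixed.
Sat(EF send) = {n1, n2, n3, n4, n5, n6, n7, n8}
AF (EF send): least fixpoint, start Z0 = {n1, n2, n3, n4, n5, n6, n7, n8}, add states with every successor in Z. Already a fixed point.
Sat(AF (EF send)) = {n1, n2, n3, n4, n5, n6, n7, n8}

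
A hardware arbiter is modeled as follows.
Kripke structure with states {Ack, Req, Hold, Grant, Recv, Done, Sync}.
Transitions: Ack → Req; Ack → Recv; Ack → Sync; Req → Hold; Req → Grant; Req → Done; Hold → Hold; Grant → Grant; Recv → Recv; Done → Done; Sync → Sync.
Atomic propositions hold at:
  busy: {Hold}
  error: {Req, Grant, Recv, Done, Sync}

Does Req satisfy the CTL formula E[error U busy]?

E[error U busy]: least fixpoint, start Z0 = Sat(busy) = {Hold}, add states in Sat(error) with some successor in Z. Z1 = {Req, Hold}; fixed.
Sat(E[error U busy]) = {Req, Hold}
Req ∈ Sat(E[error U busy]) = {Req, Hold}, so the formula holds at Req.

Yes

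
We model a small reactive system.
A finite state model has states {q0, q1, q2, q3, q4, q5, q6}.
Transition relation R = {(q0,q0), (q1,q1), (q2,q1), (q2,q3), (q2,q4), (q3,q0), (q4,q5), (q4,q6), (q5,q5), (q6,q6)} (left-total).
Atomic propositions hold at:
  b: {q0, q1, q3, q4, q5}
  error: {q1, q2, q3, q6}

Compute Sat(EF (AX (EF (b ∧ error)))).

Sat(b ∧ error) = {q1, q3}
EF (b ∧ error): least fixpoint, start Z0 = {q1, q3}, add states with some successor in Z. Z1 = {q1, q2, q3}; fixed.
Sat(EF (b ∧ error)) = {q1, q2, q3}
Sat(AX (EF (b ∧ error))) = {s : every successor in {q1, q2, q3}} = {q1}
EF (AX (EF (b ∧ error))): least fixpoint, start Z0 = {q1}, add states with some successor in Z. Z1 = {q1, q2}; fixed.
Sat(EF (AX (EF (b ∧ error)))) = {q1, q2}

{q1, q2}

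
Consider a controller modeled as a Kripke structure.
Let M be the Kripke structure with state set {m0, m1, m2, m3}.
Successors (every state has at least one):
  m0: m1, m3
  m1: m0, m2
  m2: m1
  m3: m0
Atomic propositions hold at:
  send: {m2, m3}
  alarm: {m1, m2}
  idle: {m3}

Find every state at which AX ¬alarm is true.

{m3}

Sat(¬alarm) = {m0, m3}
Sat(AX ¬alarm) = {s : every successor in {m0, m3}} = {m3}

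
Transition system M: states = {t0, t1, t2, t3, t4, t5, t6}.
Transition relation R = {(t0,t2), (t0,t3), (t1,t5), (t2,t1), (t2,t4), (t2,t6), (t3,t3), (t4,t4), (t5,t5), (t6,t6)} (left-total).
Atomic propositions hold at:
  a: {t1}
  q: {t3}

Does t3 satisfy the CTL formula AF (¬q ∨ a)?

Sat(¬q) = {t0, t1, t2, t4, t5, t6}
Sat(¬q ∨ a) = {t0, t1, t2, t4, t5, t6}
AF (¬q ∨ a): least fixpoint, start Z0 = {t0, t1, t2, t4, t5, t6}, add states with every successor in Z. Already a fixed point.
Sat(AF (¬q ∨ a)) = {t0, t1, t2, t4, t5, t6}
t3 ∉ Sat(AF (¬q ∨ a)) = {t0, t1, t2, t4, t5, t6}, so the formula does not hold at t3.

No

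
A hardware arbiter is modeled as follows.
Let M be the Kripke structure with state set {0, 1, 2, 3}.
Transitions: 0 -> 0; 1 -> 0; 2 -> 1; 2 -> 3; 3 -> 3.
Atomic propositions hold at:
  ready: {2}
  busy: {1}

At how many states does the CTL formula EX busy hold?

Sat(EX busy) = {s : some successor in {1}} = {2}
|Sat(EX busy)| = |{2}| = 1.

1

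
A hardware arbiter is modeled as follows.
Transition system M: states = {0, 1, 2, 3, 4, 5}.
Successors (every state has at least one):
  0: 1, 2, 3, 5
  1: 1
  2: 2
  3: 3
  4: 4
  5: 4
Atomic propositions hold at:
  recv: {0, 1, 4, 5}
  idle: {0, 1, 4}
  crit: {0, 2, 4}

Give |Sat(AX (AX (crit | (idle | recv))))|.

4

Sat(idle | recv) = {0, 1, 4, 5}
Sat(crit | (idle | recv)) = {0, 1, 2, 4, 5}
Sat(AX (crit | (idle | recv))) = {s : every successor in {0, 1, 2, 4, 5}} = {1, 2, 4, 5}
Sat(AX (AX (crit | (idle | recv)))) = {s : every successor in {1, 2, 4, 5}} = {1, 2, 4, 5}
|Sat(AX (AX (crit | (idle | recv))))| = |{1, 2, 4, 5}| = 4.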